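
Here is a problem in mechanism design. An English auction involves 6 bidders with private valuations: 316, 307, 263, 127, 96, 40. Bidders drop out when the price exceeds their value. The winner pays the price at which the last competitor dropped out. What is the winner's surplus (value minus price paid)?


Step 1: Identify the highest value: 316
Step 2: Identify the second-highest value: 307
Step 3: The final price = second-highest value = 307
Step 4: Surplus = 316 - 307 = 9

9


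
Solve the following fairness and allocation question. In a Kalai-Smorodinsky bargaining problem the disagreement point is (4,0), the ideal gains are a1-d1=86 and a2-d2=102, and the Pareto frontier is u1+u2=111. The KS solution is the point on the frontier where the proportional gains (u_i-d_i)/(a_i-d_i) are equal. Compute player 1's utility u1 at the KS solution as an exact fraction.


Step 1: At the KS point, (u1-d1)/r1 = (u2-d2)/r2 = t and u1+u2 = 111
Step 2: u1 = d1 + r1*t and u2 = d2 + r2*t, so (d1 + r1*t) + (d2 + r2*t) = 111
Step 3: t = (111 - 4 - 0)/(86 + 102) = 107/188
Step 4: u1 = d1 + r1*t = 4 + 86 * 107/188 = 4977/94
Step 5: (Check: u2 = d2 + r2*t = 5457/94; u1+u2 = 4977/94 + 5457/94 = 111, on the frontier.)

4977/94


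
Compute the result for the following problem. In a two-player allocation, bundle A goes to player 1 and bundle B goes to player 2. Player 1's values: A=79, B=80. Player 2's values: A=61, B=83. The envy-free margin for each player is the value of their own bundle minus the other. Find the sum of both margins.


Step 1: Player 1's margin = v1(A) - v1(B) = 79 - 80 = -1
Step 2: Player 2's margin = v2(B) - v2(A) = 83 - 61 = 22
Step 3: Total margin = -1 + 22 = 21

21


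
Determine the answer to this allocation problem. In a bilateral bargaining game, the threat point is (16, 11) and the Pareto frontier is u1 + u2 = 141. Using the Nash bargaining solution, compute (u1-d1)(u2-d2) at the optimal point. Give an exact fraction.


Step 1: The Nash solution splits surplus symmetrically above the disagreement point
Step 2: u1 = (total + d1 - d2)/2 = (141 + 16 - 11)/2 = 73
Step 3: u2 = (total - d1 + d2)/2 = (141 - 16 + 11)/2 = 68
Step 4: Nash product = (73 - 16) * (68 - 11)
Step 5: = 57 * 57 = 3249

3249


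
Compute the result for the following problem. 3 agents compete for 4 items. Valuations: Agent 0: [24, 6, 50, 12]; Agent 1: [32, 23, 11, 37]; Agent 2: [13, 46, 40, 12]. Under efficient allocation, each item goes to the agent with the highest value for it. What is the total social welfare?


Step 1: For each item, find the maximum value among all agents.
Step 2: Item 0 -> Agent 1 (value 32)
Step 3: Item 1 -> Agent 2 (value 46)
Step 4: Item 2 -> Agent 0 (value 50)
Step 5: Item 3 -> Agent 1 (value 37)
Step 6: Total welfare = 32 + 46 + 50 + 37 = 165

165


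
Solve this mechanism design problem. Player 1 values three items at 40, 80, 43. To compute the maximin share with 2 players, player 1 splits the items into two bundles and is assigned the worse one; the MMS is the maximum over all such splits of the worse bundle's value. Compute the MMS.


Step 1: Item values = 40, 80, 43
Step 2: Enumerate all 2-bundle partitions and take the smaller bundle:
  Partition 1: {40} vs {80,43} -> bundles 40, 123; min = 40
  Partition 2: {80} vs {40,43} -> bundles 80, 83; min = 80
  Partition 3: {43} vs {40,80} -> bundles 43, 120; min = 43
Step 3: MMS = max(40, 80, 43) = 80

80


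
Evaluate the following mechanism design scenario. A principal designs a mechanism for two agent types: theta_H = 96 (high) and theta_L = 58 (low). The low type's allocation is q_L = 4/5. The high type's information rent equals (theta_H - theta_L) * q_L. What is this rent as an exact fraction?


Step 1: theta_H - theta_L = 96 - 58 = 38
Step 2: Information rent = (theta_H - theta_L) * q_L
Step 3: = 38 * 4/5
Step 4: = 152/5

152/5


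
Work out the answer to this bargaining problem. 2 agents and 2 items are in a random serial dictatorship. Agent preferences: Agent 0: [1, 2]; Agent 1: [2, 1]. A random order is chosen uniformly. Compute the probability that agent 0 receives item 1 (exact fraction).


Step 1: Agent 0 wants item 1
Step 2: There are 2 possible orderings of agents
Step 3: In 2 orderings, agent 0 gets item 1
Step 4: Probability = 2/2 = 1

1


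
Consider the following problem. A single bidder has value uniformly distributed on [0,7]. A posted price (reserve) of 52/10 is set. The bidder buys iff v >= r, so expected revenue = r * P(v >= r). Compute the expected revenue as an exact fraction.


Step 1: Posted price r = 26/5, value support [0,7]
Step 2: P(v >= r) = (7 - 26/5)/7 = 9/35
Step 3: Expected revenue = r * P(v >= r) = 26/5 * 9/35
Step 4: Revenue = 234/175

234/175


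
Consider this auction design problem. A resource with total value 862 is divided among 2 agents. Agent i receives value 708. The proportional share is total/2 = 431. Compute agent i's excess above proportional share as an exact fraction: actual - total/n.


Step 1: Proportional share = 862/2 = 431
Step 2: Agent's actual allocation = 708
Step 3: Excess = 708 - 431 = 277

277


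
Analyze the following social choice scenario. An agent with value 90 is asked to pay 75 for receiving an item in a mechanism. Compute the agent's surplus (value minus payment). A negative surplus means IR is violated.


Step 1: Surplus = value - payment = 90 - 75 = 15
Step 2: IR is satisfied (surplus >= 0)

15


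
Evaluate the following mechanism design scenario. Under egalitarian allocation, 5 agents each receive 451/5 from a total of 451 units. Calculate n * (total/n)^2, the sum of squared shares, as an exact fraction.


Step 1: Each agent's share = 451/5
Step 2: Square of each share = (451/5)^2 = 203401/25
Step 3: Sum of squares = 5 * 203401/25 = 203401/5

203401/5


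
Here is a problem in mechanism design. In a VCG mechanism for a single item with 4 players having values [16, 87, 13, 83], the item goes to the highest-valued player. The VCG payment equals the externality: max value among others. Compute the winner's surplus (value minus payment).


Step 1: The winner is the agent with the highest value: agent 1 with value 87
Step 2: Values of other agents: [16, 13, 83]
Step 3: VCG payment = max of others' values = 83
Step 4: Surplus = 87 - 83 = 4

4


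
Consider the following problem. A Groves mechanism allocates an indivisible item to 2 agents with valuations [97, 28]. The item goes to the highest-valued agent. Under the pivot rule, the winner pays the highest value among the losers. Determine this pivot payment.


Step 1: The efficient winner is agent 0 with value 97
Step 2: Other agents' values: [28]
Step 3: Pivot payment = max(others) = 28
Step 4: The winner pays 28

28


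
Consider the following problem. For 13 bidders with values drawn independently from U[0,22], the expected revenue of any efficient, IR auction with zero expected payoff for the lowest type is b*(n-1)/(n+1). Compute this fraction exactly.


Step 1: By Revenue Equivalence, expected revenue = b*(n-1)/(n+1)
Step 2: Substituting n = 13, b = 22
Step 3: Revenue = 22*(13-1)/(13+1) = 22*12/14
Step 4: Revenue = 264/14 = 132/7

132/7


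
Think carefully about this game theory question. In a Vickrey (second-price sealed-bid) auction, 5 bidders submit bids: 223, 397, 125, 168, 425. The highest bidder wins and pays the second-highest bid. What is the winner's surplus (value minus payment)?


Step 1: Sort bids in descending order: 425, 397, 223, 168, 125
Step 2: The winning bid is the highest: 425
Step 3: The payment equals the second-highest bid: 397
Step 4: Surplus = winner's bid - payment = 425 - 397 = 28

28


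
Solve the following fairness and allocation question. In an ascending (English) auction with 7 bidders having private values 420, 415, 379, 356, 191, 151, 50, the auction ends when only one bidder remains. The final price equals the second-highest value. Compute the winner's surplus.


Step 1: Identify the highest value: 420
Step 2: Identify the second-highest value: 415
Step 3: The final price = second-highest value = 415
Step 4: Surplus = 420 - 415 = 5

5


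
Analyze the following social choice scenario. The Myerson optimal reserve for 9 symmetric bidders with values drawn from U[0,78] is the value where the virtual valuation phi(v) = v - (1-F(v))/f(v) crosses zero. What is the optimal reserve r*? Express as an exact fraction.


Step 1: For U[0,78], F(v) = v/78 and f(v) = 1/78
Step 2: phi(v) = v - (1 - v/78)/(1/78) = v - (78 - v) = 2v - 78
Step 3: Set phi(r*) = 0: 2r* - 78 = 0
Step 4: r* = 78/2 = 39 (the number of bidders n = 9 does not enter)

39


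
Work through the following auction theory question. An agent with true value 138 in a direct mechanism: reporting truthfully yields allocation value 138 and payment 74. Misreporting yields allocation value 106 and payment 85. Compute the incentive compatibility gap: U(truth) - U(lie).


Step 1: U(truth) = value - payment = 138 - 74 = 64
Step 2: U(lie) = allocation - payment = 106 - 85 = 21
Step 3: IC gap = 64 - 21 = 43

43


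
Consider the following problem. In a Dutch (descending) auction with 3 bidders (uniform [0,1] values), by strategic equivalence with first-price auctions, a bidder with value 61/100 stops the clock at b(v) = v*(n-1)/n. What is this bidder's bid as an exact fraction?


Step 1: Dutch auctions are strategically equivalent to first-price auctions
Step 2: The equilibrium bid is b(v) = v*(n-1)/n
Step 3: b = 61/100 * 2/3
Step 4: b = 61/150

61/150


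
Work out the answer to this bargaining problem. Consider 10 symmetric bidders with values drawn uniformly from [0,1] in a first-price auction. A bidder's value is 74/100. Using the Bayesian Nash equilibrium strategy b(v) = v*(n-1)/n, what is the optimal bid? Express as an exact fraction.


Step 1: The symmetric BNE bidding function is b(v) = v * (n-1) / n
Step 2: Substitute v = 37/50 and n = 10
Step 3: b = 37/50 * 9/10
Step 4: b = 333/500

333/500


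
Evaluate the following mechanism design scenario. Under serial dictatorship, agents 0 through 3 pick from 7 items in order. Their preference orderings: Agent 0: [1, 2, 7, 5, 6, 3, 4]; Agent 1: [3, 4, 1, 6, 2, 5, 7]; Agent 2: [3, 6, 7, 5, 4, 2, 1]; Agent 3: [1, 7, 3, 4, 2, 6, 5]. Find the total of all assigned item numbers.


Step 1: Agent 0 picks item 1
Step 2: Agent 1 picks item 3
Step 3: Agent 2 picks item 6
Step 4: Agent 3 picks item 7
Step 5: Sum = 1 + 3 + 6 + 7 = 17

17


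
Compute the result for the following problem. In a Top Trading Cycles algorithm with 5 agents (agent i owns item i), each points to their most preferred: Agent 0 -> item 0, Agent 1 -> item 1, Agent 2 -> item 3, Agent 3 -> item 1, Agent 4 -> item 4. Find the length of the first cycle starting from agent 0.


Step 1: Trace the pointer graph from agent 0: 0 -> 0
Step 2: A cycle is detected when we revisit agent 0
Step 3: The cycle is: 0 -> 0
Step 4: Cycle length = 1

1


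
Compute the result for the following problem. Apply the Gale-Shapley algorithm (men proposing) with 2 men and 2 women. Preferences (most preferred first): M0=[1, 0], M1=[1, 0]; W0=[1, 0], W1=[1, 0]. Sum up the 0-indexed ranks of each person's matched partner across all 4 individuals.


Step 1: Run Gale-Shapley (men propose, women hold best offer):
  M0 proposes to W1; she accepts
  M1 proposes to W1; she switches from M0
  M0 proposes to W0; she accepts
Step 2: Final matching: W0-M0, W1-M1
Step 3: 0-indexed ranks (man's rank of his match, then woman's): 1 + 1 + 0 + 0
Step 4: Total rank sum = 2

2


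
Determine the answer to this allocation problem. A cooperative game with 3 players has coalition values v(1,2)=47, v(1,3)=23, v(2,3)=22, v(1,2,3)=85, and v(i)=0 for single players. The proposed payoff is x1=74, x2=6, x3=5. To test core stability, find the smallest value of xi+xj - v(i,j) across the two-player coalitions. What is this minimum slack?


Step 1: Slack for coalition (1,2): x1+x2 - v12 = 80 - 47 = 33
Step 2: Slack for coalition (1,3): x1+x3 - v13 = 79 - 23 = 56
Step 3: Slack for coalition (2,3): x2+x3 - v23 = 11 - 22 = -11
Step 4: Minimum slack = min(33, 56, -11) = -11, attained by (2,3); coalition (2,3) can block (slack < 0), so the allocation is not in the core

-11


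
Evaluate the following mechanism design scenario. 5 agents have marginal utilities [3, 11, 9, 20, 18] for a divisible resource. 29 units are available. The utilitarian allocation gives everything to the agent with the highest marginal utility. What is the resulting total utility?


Step 1: The marginal utilities are [3, 11, 9, 20, 18]
Step 2: The highest marginal utility is 20
Step 3: All 29 units go to that agent
Step 4: Total utility = 20 * 29 = 580

580


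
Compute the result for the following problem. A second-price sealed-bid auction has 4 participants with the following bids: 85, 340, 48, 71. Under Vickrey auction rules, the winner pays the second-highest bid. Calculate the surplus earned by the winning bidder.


Step 1: Sort bids in descending order: 340, 85, 71, 48
Step 2: The winning bid is the highest: 340
Step 3: The payment equals the second-highest bid: 85
Step 4: Surplus = winner's bid - payment = 340 - 85 = 255

255


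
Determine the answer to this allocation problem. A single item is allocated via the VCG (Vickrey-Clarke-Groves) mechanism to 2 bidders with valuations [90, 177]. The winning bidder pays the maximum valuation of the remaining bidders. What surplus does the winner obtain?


Step 1: The winner is the agent with the highest value: agent 1 with value 177
Step 2: Values of other agents: [90]
Step 3: VCG payment = max of others' values = 90
Step 4: Surplus = 177 - 90 = 87

87


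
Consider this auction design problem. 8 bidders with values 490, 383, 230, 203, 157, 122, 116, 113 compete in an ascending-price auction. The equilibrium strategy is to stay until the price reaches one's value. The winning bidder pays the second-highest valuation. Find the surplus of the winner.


Step 1: Identify the highest value: 490
Step 2: Identify the second-highest value: 383
Step 3: The final price = second-highest value = 383
Step 4: Surplus = 490 - 383 = 107

107


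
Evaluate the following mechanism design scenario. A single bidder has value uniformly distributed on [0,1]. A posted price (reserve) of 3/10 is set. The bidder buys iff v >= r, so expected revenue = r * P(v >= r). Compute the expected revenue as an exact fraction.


Step 1: Posted price r = 3/10, value support [0,1]
Step 2: P(v >= r) = (1 - 3/10)/1 = 7/10
Step 3: Expected revenue = r * P(v >= r) = 3/10 * 7/10
Step 4: Revenue = 21/100

21/100


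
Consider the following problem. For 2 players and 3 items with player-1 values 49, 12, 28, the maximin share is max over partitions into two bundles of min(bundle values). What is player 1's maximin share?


Step 1: Item values = 49, 12, 28
Step 2: Enumerate all 2-bundle partitions and take the smaller bundle:
  Partition 1: {49} vs {12,28} -> bundles 49, 40; min = 40
  Partition 2: {12} vs {49,28} -> bundles 12, 77; min = 12
  Partition 3: {28} vs {49,12} -> bundles 28, 61; min = 28
Step 3: MMS = max(40, 12, 28) = 40

40


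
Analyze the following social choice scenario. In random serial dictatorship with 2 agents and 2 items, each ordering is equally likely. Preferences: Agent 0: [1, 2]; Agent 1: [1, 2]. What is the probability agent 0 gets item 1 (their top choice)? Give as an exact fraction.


Step 1: Agent 0 wants item 1
Step 2: There are 2 possible orderings of agents
Step 3: In 1 orderings, agent 0 gets item 1
Step 4: Probability = 1/2

1/2


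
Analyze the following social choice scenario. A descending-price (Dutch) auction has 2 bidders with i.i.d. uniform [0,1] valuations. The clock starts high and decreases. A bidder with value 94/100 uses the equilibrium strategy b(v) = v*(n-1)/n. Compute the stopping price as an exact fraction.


Step 1: Dutch auctions are strategically equivalent to first-price auctions
Step 2: The equilibrium bid is b(v) = v*(n-1)/n
Step 3: b = 47/50 * 1/2
Step 4: b = 47/100

47/100


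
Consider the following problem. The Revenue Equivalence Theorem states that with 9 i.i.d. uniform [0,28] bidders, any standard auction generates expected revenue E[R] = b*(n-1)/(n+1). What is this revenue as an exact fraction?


Step 1: By Revenue Equivalence, expected revenue = b*(n-1)/(n+1)
Step 2: Substituting n = 9, b = 28
Step 3: Revenue = 28*(9-1)/(9+1) = 28*8/10
Step 4: Revenue = 224/10 = 112/5

112/5


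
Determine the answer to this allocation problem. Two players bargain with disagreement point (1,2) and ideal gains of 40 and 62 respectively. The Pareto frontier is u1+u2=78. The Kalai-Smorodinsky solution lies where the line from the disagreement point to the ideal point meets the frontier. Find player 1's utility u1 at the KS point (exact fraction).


Step 1: At the KS point, (u1-d1)/r1 = (u2-d2)/r2 = t and u1+u2 = 78
Step 2: u1 = d1 + r1*t and u2 = d2 + r2*t, so (d1 + r1*t) + (d2 + r2*t) = 78
Step 3: t = (78 - 1 - 2)/(40 + 62) = 75/102 = 25/34
Step 4: u1 = d1 + r1*t = 1 + 40 * 25/34 = 517/17
Step 5: (Check: u2 = d2 + r2*t = 809/17; u1+u2 = 517/17 + 809/17 = 78, on the frontier.)

517/17


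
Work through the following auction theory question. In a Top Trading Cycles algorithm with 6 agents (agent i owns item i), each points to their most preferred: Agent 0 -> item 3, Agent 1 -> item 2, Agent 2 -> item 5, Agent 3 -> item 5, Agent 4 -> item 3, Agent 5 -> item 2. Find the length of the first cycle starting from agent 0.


Step 1: Trace the pointer graph from agent 0: 0 -> 3 -> 5 -> 2 -> 5
Step 2: A cycle is detected when we revisit agent 5
Step 3: The cycle is: 5 -> 2 -> 5
Step 4: Cycle length = 2

2


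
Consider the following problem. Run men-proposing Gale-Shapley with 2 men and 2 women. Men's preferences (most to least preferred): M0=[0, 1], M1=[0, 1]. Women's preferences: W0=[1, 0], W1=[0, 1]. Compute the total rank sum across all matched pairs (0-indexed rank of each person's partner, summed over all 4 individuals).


Step 1: Run Gale-Shapley (men propose, women hold best offer):
  M0 proposes to W0; she accepts
  M1 proposes to W0; she switches from M0
  M0 proposes to W1; she accepts
Step 2: Final matching: W0-M1, W1-M0
Step 3: 0-indexed ranks (man's rank of his match, then woman's): 0 + 0 + 1 + 0
Step 4: Total rank sum = 1

1


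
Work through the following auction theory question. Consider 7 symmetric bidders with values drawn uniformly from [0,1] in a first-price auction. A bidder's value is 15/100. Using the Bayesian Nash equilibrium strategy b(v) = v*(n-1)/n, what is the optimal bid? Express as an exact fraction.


Step 1: The symmetric BNE bidding function is b(v) = v * (n-1) / n
Step 2: Substitute v = 3/20 and n = 7
Step 3: b = 3/20 * 6/7
Step 4: b = 9/70

9/70


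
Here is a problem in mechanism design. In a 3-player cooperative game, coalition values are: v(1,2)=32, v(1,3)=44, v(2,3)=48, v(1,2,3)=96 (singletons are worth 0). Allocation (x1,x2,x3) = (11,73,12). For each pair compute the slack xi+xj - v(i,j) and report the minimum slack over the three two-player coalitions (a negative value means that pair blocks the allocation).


Step 1: Slack for coalition (1,2): x1+x2 - v12 = 84 - 32 = 52
Step 2: Slack for coalition (1,3): x1+x3 - v13 = 23 - 44 = -21
Step 3: Slack for coalition (2,3): x2+x3 - v23 = 85 - 48 = 37
Step 4: Minimum slack = min(52, -21, 37) = -21, attained by (1,3); coalition (1,3) can block (slack < 0), so the allocation is not in the core

-21


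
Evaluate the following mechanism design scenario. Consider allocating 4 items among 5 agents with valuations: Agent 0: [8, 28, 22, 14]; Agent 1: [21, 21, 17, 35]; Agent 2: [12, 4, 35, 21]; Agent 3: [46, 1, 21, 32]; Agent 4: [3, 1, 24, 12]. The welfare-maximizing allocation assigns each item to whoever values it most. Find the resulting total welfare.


Step 1: For each item, find the maximum value among all agents.
Step 2: Item 0 -> Agent 3 (value 46)
Step 3: Item 1 -> Agent 0 (value 28)
Step 4: Item 2 -> Agent 2 (value 35)
Step 5: Item 3 -> Agent 1 (value 35)
Step 6: Total welfare = 46 + 28 + 35 + 35 = 144

144


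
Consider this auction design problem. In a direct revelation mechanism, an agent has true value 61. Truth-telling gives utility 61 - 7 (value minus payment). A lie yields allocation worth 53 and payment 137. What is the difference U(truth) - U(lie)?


Step 1: U(truth) = value - payment = 61 - 7 = 54
Step 2: U(lie) = allocation - payment = 53 - 137 = -84
Step 3: IC gap = 54 - (-84) = 138

138


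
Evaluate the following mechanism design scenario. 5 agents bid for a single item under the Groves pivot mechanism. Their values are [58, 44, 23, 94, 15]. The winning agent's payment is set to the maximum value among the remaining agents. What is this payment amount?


Step 1: The efficient winner is agent 3 with value 94
Step 2: Other agents' values: [58, 44, 23, 15]
Step 3: Pivot payment = max(others) = 58
Step 4: The winner pays 58

58


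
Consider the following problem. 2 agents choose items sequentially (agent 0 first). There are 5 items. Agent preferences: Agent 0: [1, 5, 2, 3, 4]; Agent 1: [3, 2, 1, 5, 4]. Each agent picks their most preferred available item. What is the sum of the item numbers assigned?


Step 1: Agent 0 picks item 1
Step 2: Agent 1 picks item 3
Step 3: Sum = 1 + 3 = 4

4


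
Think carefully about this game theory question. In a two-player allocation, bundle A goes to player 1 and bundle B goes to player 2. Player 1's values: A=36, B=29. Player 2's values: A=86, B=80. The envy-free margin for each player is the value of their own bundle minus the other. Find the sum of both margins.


Step 1: Player 1's margin = v1(A) - v1(B) = 36 - 29 = 7
Step 2: Player 2's margin = v2(B) - v2(A) = 80 - 86 = -6
Step 3: Total margin = 7 + -6 = 1

1


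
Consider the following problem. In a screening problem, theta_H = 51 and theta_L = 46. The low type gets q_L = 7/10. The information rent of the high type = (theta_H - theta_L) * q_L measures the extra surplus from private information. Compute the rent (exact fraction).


Step 1: theta_H - theta_L = 51 - 46 = 5
Step 2: Information rent = (theta_H - theta_L) * q_L
Step 3: = 5 * 7/10
Step 4: = 7/2

7/2


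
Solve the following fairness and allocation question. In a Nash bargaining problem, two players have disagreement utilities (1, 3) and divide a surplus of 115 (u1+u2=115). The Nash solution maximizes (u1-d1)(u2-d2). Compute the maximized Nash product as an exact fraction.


Step 1: The Nash solution splits surplus symmetrically above the disagreement point
Step 2: u1 = (total + d1 - d2)/2 = (115 + 1 - 3)/2 = 113/2
Step 3: u2 = (total - d1 + d2)/2 = (115 - 1 + 3)/2 = 117/2
Step 4: Nash product = (113/2 - 1) * (117/2 - 3)
Step 5: = 111/2 * 111/2 = 12321/4

12321/4


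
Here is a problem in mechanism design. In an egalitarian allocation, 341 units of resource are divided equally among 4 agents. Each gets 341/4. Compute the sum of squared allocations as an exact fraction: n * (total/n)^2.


Step 1: Each agent's share = 341/4
Step 2: Square of each share = (341/4)^2 = 116281/16
Step 3: Sum of squares = 4 * 116281/16 = 116281/4

116281/4


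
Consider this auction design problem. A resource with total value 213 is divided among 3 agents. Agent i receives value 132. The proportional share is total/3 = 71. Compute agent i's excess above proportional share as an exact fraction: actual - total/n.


Step 1: Proportional share = 213/3 = 71
Step 2: Agent's actual allocation = 132
Step 3: Excess = 132 - 71 = 61

61


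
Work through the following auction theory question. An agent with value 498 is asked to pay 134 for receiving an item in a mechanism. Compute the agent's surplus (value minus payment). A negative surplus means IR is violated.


Step 1: Surplus = value - payment = 498 - 134 = 364
Step 2: IR is satisfied (surplus >= 0)

364


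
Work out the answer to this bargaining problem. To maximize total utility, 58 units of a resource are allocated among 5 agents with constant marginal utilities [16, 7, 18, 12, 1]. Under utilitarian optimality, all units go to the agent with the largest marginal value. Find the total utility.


Step 1: The marginal utilities are [16, 7, 18, 12, 1]
Step 2: The highest marginal utility is 18
Step 3: All 58 units go to that agent
Step 4: Total utility = 18 * 58 = 1044

1044


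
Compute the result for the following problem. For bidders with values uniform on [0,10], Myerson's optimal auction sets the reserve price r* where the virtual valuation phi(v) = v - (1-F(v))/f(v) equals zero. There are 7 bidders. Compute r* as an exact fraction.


Step 1: For U[0,10], F(v) = v/10 and f(v) = 1/10
Step 2: phi(v) = v - (1 - v/10)/(1/10) = v - (10 - v) = 2v - 10
Step 3: Set phi(r*) = 0: 2r* - 10 = 0
Step 4: r* = 10/2 = 5 (the number of bidders n = 7 does not enter)

5


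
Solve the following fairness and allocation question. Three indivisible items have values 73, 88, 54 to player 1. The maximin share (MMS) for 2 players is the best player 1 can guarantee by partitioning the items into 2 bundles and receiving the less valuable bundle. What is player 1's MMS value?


Step 1: Item values = 73, 88, 54
Step 2: Enumerate all 2-bundle partitions and take the smaller bundle:
  Partition 1: {73} vs {88,54} -> bundles 73, 142; min = 73
  Partition 2: {88} vs {73,54} -> bundles 88, 127; min = 88
  Partition 3: {54} vs {73,88} -> bundles 54, 161; min = 54
Step 3: MMS = max(73, 88, 54) = 88

88


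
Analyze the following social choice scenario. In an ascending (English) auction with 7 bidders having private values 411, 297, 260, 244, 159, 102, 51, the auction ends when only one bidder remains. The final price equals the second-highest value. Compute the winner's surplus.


Step 1: Identify the highest value: 411
Step 2: Identify the second-highest value: 297
Step 3: The final price = second-highest value = 297
Step 4: Surplus = 411 - 297 = 114

114


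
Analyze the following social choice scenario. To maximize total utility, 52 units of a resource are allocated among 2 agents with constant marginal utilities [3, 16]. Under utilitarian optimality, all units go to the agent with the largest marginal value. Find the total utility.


Step 1: The marginal utilities are [3, 16]
Step 2: The highest marginal utility is 16
Step 3: All 52 units go to that agent
Step 4: Total utility = 16 * 52 = 832

832


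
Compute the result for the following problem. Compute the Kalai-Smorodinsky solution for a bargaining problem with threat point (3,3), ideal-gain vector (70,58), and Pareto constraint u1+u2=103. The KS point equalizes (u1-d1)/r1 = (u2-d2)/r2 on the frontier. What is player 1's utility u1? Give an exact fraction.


Step 1: At the KS point, (u1-d1)/r1 = (u2-d2)/r2 = t and u1+u2 = 103
Step 2: u1 = d1 + r1*t and u2 = d2 + r2*t, so (d1 + r1*t) + (d2 + r2*t) = 103
Step 3: t = (103 - 3 - 3)/(70 + 58) = 97/128
Step 4: u1 = d1 + r1*t = 3 + 70 * 97/128 = 3587/64
Step 5: (Check: u2 = d2 + r2*t = 3005/64; u1+u2 = 3587/64 + 3005/64 = 103, on the frontier.)

3587/64


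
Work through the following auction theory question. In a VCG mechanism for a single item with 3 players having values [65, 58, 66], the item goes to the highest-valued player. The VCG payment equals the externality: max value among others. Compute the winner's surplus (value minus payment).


Step 1: The winner is the agent with the highest value: agent 2 with value 66
Step 2: Values of other agents: [65, 58]
Step 3: VCG payment = max of others' values = 65
Step 4: Surplus = 66 - 65 = 1

1


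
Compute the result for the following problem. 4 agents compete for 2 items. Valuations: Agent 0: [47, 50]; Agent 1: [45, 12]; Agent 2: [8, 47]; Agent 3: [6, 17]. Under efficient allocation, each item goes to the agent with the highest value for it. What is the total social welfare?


Step 1: For each item, find the maximum value among all agents.
Step 2: Item 0 -> Agent 0 (value 47)
Step 3: Item 1 -> Agent 0 (value 50)
Step 4: Total welfare = 47 + 50 = 97

97


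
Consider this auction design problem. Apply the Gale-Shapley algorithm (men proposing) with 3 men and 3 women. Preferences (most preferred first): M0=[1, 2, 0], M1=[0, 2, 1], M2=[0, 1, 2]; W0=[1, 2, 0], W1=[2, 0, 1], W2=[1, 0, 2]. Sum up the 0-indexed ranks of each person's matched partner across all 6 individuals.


Step 1: Run Gale-Shapley (men propose, women hold best offer):
  M0 proposes to W1; she accepts
  M1 proposes to W0; she accepts
  M2 proposes to W0; rejected
  M2 proposes to W1; she switches from M0
  M0 proposes to W2; she accepts
Step 2: Final matching: W0-M1, W1-M2, W2-M0
Step 3: 0-indexed ranks (man's rank of his match, then woman's): 0 + 0 + 1 + 0 + 1 + 1
Step 4: Total rank sum = 3

3


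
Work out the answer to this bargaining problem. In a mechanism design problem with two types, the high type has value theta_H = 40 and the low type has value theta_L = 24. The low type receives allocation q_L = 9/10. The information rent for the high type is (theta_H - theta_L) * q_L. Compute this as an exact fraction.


Step 1: theta_H - theta_L = 40 - 24 = 16
Step 2: Information rent = (theta_H - theta_L) * q_L
Step 3: = 16 * 9/10
Step 4: = 72/5

72/5


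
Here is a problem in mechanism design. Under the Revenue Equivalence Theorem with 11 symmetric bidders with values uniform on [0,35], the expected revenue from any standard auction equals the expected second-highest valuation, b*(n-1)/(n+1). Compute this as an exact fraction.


Step 1: By Revenue Equivalence, expected revenue = b*(n-1)/(n+1)
Step 2: Substituting n = 11, b = 35
Step 3: Revenue = 35*(11-1)/(11+1) = 35*10/12
Step 4: Revenue = 350/12 = 175/6

175/6


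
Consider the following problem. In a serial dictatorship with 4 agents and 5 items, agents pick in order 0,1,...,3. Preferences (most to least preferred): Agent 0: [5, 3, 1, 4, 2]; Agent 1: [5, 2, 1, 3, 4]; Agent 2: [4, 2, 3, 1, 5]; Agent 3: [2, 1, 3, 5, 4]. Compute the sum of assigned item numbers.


Step 1: Agent 0 picks item 5
Step 2: Agent 1 picks item 2
Step 3: Agent 2 picks item 4
Step 4: Agent 3 picks item 1
Step 5: Sum = 5 + 2 + 4 + 1 = 12

12


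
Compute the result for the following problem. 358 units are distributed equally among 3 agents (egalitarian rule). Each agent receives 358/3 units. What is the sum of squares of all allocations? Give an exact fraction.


Step 1: Each agent's share = 358/3
Step 2: Square of each share = (358/3)^2 = 128164/9
Step 3: Sum of squares = 3 * 128164/9 = 128164/3

128164/3


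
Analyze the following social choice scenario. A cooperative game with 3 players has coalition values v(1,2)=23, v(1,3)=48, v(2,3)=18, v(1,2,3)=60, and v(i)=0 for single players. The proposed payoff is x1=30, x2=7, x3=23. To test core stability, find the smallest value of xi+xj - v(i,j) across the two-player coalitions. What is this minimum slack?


Step 1: Slack for coalition (1,2): x1+x2 - v12 = 37 - 23 = 14
Step 2: Slack for coalition (1,3): x1+x3 - v13 = 53 - 48 = 5
Step 3: Slack for coalition (2,3): x2+x3 - v23 = 30 - 18 = 12
Step 4: Minimum slack = min(14, 5, 12) = 5, attained by (1,3); no pair can gain by deviating, so the allocation is in the core

5


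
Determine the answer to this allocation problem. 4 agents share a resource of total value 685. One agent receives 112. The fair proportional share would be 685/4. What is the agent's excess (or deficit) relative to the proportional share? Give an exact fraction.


Step 1: Proportional share = 685/4
Step 2: Agent's actual allocation = 112
Step 3: Excess = 112 - 685/4 = -237/4

-237/4


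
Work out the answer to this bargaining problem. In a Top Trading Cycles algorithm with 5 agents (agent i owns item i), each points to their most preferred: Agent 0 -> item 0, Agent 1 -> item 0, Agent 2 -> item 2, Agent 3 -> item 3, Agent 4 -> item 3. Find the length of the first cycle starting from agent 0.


Step 1: Trace the pointer graph from agent 0: 0 -> 0
Step 2: A cycle is detected when we revisit agent 0
Step 3: The cycle is: 0 -> 0
Step 4: Cycle length = 1

1


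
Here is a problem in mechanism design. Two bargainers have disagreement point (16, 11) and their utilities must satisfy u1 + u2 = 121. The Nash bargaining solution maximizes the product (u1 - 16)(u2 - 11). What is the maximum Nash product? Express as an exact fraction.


Step 1: The Nash solution splits surplus symmetrically above the disagreement point
Step 2: u1 = (total + d1 - d2)/2 = (121 + 16 - 11)/2 = 63
Step 3: u2 = (total - d1 + d2)/2 = (121 - 16 + 11)/2 = 58
Step 4: Nash product = (63 - 16) * (58 - 11)
Step 5: = 47 * 47 = 2209

2209


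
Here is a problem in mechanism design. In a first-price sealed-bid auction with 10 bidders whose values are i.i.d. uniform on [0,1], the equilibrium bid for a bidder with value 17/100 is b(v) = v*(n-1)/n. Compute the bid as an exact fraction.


Step 1: The symmetric BNE bidding function is b(v) = v * (n-1) / n
Step 2: Substitute v = 17/100 and n = 10
Step 3: b = 17/100 * 9/10
Step 4: b = 153/1000

153/1000


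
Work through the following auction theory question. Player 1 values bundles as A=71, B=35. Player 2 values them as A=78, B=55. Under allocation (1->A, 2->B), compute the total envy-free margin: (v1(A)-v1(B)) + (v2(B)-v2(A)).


Step 1: Player 1's margin = v1(A) - v1(B) = 71 - 35 = 36
Step 2: Player 2's margin = v2(B) - v2(A) = 55 - 78 = -23
Step 3: Total margin = 36 + -23 = 13

13


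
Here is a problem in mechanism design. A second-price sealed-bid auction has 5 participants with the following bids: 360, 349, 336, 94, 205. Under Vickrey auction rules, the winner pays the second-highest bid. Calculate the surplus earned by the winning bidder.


Step 1: Sort bids in descending order: 360, 349, 336, 205, 94
Step 2: The winning bid is the highest: 360
Step 3: The payment equals the second-highest bid: 349
Step 4: Surplus = winner's bid - payment = 360 - 349 = 11

11


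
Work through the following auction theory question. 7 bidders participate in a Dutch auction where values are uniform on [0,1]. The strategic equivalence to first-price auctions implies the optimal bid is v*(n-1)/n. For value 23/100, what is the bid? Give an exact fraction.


Step 1: Dutch auctions are strategically equivalent to first-price auctions
Step 2: The equilibrium bid is b(v) = v*(n-1)/n
Step 3: b = 23/100 * 6/7
Step 4: b = 69/350

69/350


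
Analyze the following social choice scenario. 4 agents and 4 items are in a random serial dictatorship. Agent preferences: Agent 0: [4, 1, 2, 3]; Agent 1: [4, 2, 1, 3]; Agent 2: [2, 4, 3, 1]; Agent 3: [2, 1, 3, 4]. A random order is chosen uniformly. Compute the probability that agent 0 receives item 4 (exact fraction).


Step 1: Agent 0 wants item 4
Step 2: There are 24 possible orderings of agents
Step 3: In 11 orderings, agent 0 gets item 4
Step 4: Probability = 11/24

11/24


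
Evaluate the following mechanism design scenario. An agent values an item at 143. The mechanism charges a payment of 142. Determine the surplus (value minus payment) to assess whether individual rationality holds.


Step 1: Surplus = value - payment = 143 - 142 = 1
Step 2: IR is satisfied (surplus >= 0)

1


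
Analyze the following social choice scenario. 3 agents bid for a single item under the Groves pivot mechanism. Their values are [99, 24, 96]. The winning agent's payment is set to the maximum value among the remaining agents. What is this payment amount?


Step 1: The efficient winner is agent 0 with value 99
Step 2: Other agents' values: [24, 96]
Step 3: Pivot payment = max(others) = 96
Step 4: The winner pays 96

96


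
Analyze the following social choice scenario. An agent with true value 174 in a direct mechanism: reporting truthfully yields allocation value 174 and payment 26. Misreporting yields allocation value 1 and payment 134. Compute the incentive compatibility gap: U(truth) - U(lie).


Step 1: U(truth) = value - payment = 174 - 26 = 148
Step 2: U(lie) = allocation - payment = 1 - 134 = -133
Step 3: IC gap = 148 - (-133) = 281

281


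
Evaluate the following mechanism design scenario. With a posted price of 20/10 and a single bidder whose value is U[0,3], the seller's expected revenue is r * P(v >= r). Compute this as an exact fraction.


Step 1: Posted price r = 2, value support [0,3]
Step 2: P(v >= r) = (3 - 2)/3 = 1/3
Step 3: Expected revenue = r * P(v >= r) = 2 * 1/3
Step 4: Revenue = 2/3

2/3


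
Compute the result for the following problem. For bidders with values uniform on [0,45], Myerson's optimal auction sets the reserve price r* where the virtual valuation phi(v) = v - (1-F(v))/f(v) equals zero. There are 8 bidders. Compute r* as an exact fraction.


Step 1: For U[0,45], F(v) = v/45 and f(v) = 1/45
Step 2: phi(v) = v - (1 - v/45)/(1/45) = v - (45 - v) = 2v - 45
Step 3: Set phi(r*) = 0: 2r* - 45 = 0
Step 4: r* = 45/2 (the number of bidders n = 8 does not enter)

45/2


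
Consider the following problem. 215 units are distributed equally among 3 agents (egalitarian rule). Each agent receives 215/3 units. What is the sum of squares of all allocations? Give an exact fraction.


Step 1: Each agent's share = 215/3
Step 2: Square of each share = (215/3)^2 = 46225/9
Step 3: Sum of squares = 3 * 46225/9 = 46225/3

46225/3


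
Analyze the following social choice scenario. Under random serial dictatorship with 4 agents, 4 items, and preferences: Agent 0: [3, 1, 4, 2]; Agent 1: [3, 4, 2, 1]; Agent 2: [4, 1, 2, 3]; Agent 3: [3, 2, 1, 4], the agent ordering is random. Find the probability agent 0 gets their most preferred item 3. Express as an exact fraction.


Step 1: Agent 0 wants item 3
Step 2: There are 24 possible orderings of agents
Step 3: In 8 orderings, agent 0 gets item 3
Step 4: Probability = 8/24 = 1/3

1/3


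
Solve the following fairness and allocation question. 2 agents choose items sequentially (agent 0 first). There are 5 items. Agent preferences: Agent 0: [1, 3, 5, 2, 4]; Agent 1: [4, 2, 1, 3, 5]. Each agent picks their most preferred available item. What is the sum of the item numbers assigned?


Step 1: Agent 0 picks item 1
Step 2: Agent 1 picks item 4
Step 3: Sum = 1 + 4 = 5

5


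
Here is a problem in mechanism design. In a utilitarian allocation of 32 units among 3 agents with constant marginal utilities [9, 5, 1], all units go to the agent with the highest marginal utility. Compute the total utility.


Step 1: The marginal utilities are [9, 5, 1]
Step 2: The highest marginal utility is 9
Step 3: All 32 units go to that agent
Step 4: Total utility = 9 * 32 = 288

288


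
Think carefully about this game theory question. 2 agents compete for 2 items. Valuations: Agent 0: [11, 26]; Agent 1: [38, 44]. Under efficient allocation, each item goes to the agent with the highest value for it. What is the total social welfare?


Step 1: For each item, find the maximum value among all agents.
Step 2: Item 0 -> Agent 1 (value 38)
Step 3: Item 1 -> Agent 1 (value 44)
Step 4: Total welfare = 38 + 44 = 82

82


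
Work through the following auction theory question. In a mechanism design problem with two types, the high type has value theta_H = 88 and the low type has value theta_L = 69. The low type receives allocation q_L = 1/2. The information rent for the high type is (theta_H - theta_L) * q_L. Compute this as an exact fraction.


Step 1: theta_H - theta_L = 88 - 69 = 19
Step 2: Information rent = (theta_H - theta_L) * q_L
Step 3: = 19 * 1/2
Step 4: = 19/2

19/2


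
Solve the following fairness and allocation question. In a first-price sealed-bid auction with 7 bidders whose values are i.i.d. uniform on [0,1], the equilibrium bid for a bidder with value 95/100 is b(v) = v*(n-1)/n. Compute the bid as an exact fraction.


Step 1: The symmetric BNE bidding function is b(v) = v * (n-1) / n
Step 2: Substitute v = 19/20 and n = 7
Step 3: b = 19/20 * 6/7
Step 4: b = 57/70

57/70


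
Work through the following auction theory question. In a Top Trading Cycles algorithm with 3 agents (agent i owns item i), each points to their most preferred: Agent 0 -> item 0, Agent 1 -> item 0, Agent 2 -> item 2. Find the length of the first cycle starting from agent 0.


Step 1: Trace the pointer graph from agent 0: 0 -> 0
Step 2: A cycle is detected when we revisit agent 0
Step 3: The cycle is: 0 -> 0
Step 4: Cycle length = 1

1
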